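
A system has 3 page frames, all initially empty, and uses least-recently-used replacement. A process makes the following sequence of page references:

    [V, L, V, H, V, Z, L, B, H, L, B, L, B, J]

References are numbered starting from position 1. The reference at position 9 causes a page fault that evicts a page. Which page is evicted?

Z

pos 1: V: fault, frames [V]
pos 2: L: fault, frames [V, L]
pos 3: V: hit
pos 4: H: fault, frames [L, V, H]
pos 5: V: hit
pos 6: Z: fault, evict L, frames [H, V, Z]
pos 7: L: fault, evict H, frames [V, Z, L]
pos 8: B: fault, evict V, frames [Z, L, B]
pos 9: H: fault, evict Z, frames [L, B, H]
At position 9, page Z is evicted.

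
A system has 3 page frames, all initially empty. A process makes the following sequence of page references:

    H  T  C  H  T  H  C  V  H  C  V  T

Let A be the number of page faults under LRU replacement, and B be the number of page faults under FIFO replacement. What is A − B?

Under LRU: F F F . . . . F . . . F → 5 faults.
Under FIFO: F F F . . . . F F . . F → 6 faults.
A − B = 5 − 6 = -1.

-1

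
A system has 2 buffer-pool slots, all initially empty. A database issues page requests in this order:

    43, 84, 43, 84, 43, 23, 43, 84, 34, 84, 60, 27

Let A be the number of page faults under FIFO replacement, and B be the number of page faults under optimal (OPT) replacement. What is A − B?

Under FIFO: F F . . . F F F F . F F → 8 faults.
Under OPT: F F . . . F . F F . F F → 7 faults.
A − B = 8 − 7 = 1.

1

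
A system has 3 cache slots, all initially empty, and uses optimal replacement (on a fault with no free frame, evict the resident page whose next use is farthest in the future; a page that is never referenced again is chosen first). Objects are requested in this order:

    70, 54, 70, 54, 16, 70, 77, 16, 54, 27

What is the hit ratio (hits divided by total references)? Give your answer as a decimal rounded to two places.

70 → fault, frames {70}
54 → fault, frames {70,54}
70 → hit
54 → hit
16 → fault, frames {70,54,16}
70 → hit
77 → fault, evict 70, frames {54,16,77}
16 → hit
54 → hit
27 → fault, evict 77, frames {54,16,27}
Hits: 5 of 10 references → 5/10 = 0.5000.

0.50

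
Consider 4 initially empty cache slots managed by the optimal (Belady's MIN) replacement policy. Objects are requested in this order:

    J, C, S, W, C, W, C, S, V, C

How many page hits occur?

5

J -> fault, frames {J}
C -> fault, frames {J,C}
S -> fault, frames {J,C,S}
W -> fault, frames {J,C,S,W}
C -> hit
W -> hit
C -> hit
S -> hit
V -> fault, evict W, frames {J,C,S,V}
C -> hit
Hits: 5.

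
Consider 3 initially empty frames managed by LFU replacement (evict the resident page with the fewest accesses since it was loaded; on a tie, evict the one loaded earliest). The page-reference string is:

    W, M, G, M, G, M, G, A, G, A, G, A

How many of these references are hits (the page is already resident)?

W: fault, frames [W]
M: fault, frames [W, M]
G: fault, frames [W, M, G]
M: hit
G: hit
M: hit
G: hit
A: fault, evict W, frames [M, G, A]
G: hit
A: hit
G: hit
A: hit
Hits: 8.

8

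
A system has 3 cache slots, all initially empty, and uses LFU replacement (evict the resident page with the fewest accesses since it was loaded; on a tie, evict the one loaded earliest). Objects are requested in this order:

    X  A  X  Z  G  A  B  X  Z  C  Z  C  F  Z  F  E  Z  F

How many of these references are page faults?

X -> fault, frames {X}
A -> fault, frames {X,A}
X -> hit
Z -> fault, frames {X,A,Z}
G -> fault, evict A, frames {X,Z,G}
A -> fault, evict Z, frames {X,G,A}
B -> fault, evict G, frames {X,A,B}
X -> hit
Z -> fault, evict A, frames {X,B,Z}
C -> fault, evict B, frames {X,Z,C}
Z -> hit
C -> hit
F -> fault, evict Z, frames {X,C,F}
Z -> fault, evict F, frames {X,C,Z}
F -> fault, evict Z, frames {X,C,F}
E -> fault, evict F, frames {X,C,E}
Z -> fault, evict E, frames {X,C,Z}
F -> fault, evict Z, frames {X,C,F}
Page faults: 14.

14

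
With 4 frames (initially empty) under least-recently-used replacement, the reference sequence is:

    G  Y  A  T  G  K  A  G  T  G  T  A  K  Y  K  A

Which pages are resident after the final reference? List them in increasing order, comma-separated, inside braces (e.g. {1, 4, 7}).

G: miss, frames {G}
Y: miss, frames {G,Y}
A: miss, frames {G,Y,A}
T: miss, frames {G,Y,A,T}
G: hit
K: miss, evict Y, frames {A,T,G,K}
A: hit
G: hit
T: hit
G: hit
T: hit
A: hit
K: hit
Y: miss, evict G, frames {T,A,K,Y}
K: hit
A: hit

{A, K, T, Y}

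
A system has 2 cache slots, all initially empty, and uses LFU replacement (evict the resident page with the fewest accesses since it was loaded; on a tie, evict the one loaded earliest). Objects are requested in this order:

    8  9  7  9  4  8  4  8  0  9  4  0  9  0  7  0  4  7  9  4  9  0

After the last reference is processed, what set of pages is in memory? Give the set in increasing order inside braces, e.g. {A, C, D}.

{0, 9}

8 -> miss, frames {8}
9 -> miss, frames {8,9}
7 -> miss, evict 8, frames {9,7}
9 -> hit
4 -> miss, evict 7, frames {9,4}
8 -> miss, evict 4, frames {9,8}
4 -> miss, evict 8, frames {9,4}
8 -> miss, evict 4, frames {9,8}
0 -> miss, evict 8, frames {9,0}
9 -> hit
4 -> miss, evict 0, frames {9,4}
0 -> miss, evict 4, frames {9,0}
9 -> hit
0 -> hit
7 -> miss, evict 0, frames {9,7}
0 -> miss, evict 7, frames {9,0}
4 -> miss, evict 0, frames {9,4}
7 -> miss, evict 4, frames {9,7}
9 -> hit
4 -> miss, evict 7, frames {9,4}
9 -> hit
0 -> miss, evict 4, frames {9,0}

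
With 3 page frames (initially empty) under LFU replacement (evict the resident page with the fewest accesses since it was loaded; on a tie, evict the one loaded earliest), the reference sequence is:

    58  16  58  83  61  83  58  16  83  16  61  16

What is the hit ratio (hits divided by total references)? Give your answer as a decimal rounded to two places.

58: miss, frames {58}
16: miss, frames {58,16}
58: hit
83: miss, frames {58,16,83}
61: miss, evict 16, frames {58,83,61}
83: hit
58: hit
16: miss, evict 61, frames {58,83,16}
83: hit
16: hit
61: miss, evict 16, frames {58,83,61}
16: miss, evict 61, frames {58,83,16}
Hits: 5 of 12 references → 5/12 = 0.4167.

0.42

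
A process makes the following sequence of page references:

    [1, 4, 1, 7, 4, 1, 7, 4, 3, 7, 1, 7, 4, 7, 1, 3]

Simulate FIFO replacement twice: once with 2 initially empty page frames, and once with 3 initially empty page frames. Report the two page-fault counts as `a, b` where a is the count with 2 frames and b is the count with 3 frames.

12, 8

2 frames: F F . F . F . F F F F . F F F F → 12 faults.
3 frames: F F . F . . . . F . F . F F . F → 8 faults.
8 < 12: adding a frame reduced faults, as is typical.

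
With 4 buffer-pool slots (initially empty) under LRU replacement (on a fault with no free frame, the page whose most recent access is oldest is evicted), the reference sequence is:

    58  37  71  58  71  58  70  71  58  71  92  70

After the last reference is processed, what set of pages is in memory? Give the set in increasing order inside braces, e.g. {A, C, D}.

{58, 70, 71, 92}

58 -> fault, frames [58]
37 -> fault, frames [58, 37]
71 -> fault, frames [58, 37, 71]
58 -> hit
71 -> hit
58 -> hit
70 -> fault, frames [37, 71, 58, 70]
71 -> hit
58 -> hit
71 -> hit
92 -> fault, evict 37, frames [70, 58, 71, 92]
70 -> hit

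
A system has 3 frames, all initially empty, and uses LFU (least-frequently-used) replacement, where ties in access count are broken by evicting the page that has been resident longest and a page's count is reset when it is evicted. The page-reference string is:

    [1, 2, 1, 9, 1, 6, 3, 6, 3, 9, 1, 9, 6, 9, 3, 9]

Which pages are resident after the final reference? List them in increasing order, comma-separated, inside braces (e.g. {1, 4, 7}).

1 → fault, frames {1}
2 → fault, frames {1,2}
1 → hit
9 → fault, frames {1,2,9}
1 → hit
6 → fault, evict 2, frames {1,9,6}
3 → fault, evict 9, frames {1,6,3}
6 → hit
3 → hit
9 → fault, evict 6, frames {1,3,9}
1 → hit
9 → hit
6 → fault, evict 3, frames {1,9,6}
9 → hit
3 → fault, evict 6, frames {1,9,3}
9 → hit

{1, 3, 9}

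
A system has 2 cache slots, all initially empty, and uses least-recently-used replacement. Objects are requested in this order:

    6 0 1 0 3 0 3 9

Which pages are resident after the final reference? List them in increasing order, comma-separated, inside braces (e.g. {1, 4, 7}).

6: miss, frames (6)
0: miss, frames (6 0)
1: miss, evict 6, frames (0 1)
0: hit
3: miss, evict 1, frames (0 3)
0: hit
3: hit
9: miss, evict 0, frames (3 9)

{3, 9}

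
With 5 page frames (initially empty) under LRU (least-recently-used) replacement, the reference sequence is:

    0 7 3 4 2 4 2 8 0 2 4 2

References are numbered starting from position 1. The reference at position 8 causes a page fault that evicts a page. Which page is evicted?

pos 1: 0 → miss, frames {0}
pos 2: 7 → miss, frames {0,7}
pos 3: 3 → miss, frames {0,7,3}
pos 4: 4 → miss, frames {0,7,3,4}
pos 5: 2 → miss, frames {0,7,3,4,2}
pos 6: 4 → hit
pos 7: 2 → hit
pos 8: 8 → miss, evict 0, frames {7,3,4,2,8}
At position 8, page 0 is evicted.

0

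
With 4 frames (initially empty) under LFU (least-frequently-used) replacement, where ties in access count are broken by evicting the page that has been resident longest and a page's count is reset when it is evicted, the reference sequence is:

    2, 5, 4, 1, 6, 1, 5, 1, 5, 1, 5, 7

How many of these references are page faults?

6

2: fault, frames [2]
5: fault, frames [2, 5]
4: fault, frames [2, 5, 4]
1: fault, frames [2, 5, 4, 1]
6: fault, evict 2, frames [5, 4, 1, 6]
1: hit
5: hit
1: hit
5: hit
1: hit
5: hit
7: fault, evict 4, frames [5, 1, 6, 7]
Page faults: 6.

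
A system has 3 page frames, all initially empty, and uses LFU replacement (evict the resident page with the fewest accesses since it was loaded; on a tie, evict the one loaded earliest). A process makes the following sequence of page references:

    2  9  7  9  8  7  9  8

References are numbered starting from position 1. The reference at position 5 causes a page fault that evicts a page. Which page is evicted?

pos 1: 2 → fault, frames [2]
pos 2: 9 → fault, frames [2, 9]
pos 3: 7 → fault, frames [2, 9, 7]
pos 4: 9 → hit
pos 5: 8 → fault, evict 2, frames [9, 7, 8]
At position 5, page 2 is evicted.

2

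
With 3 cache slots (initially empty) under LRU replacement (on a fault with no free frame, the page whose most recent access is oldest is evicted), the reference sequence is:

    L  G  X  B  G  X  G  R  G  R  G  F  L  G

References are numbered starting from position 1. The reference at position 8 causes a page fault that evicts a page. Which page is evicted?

pos 1: L: fault, frames (L)
pos 2: G: fault, frames (L G)
pos 3: X: fault, frames (L G X)
pos 4: B: fault, evict L, frames (G X B)
pos 5: G: hit
pos 6: X: hit
pos 7: G: hit
pos 8: R: fault, evict B, frames (X G R)
At position 8, page B is evicted.

B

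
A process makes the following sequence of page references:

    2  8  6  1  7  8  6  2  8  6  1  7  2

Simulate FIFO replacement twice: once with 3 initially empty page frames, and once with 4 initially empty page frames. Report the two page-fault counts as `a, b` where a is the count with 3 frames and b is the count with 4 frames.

10, 11

3 frames: F F F F F F F F . . F F . → 10 faults.
4 frames: F F F F F . . F F F F F F → 11 faults.
11 > 10: adding a frame increased faults — Belady's anomaly.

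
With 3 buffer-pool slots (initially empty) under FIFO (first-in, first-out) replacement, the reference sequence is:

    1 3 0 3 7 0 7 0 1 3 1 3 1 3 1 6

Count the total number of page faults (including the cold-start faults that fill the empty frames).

7

1 → fault, frames [1]
3 → fault, frames [1, 3]
0 → fault, frames [1, 3, 0]
3 → hit
7 → fault, evict 1, frames [3, 0, 7]
0 → hit
7 → hit
0 → hit
1 → fault, evict 3, frames [0, 7, 1]
3 → fault, evict 0, frames [7, 1, 3]
1 → hit
3 → hit
1 → hit
3 → hit
1 → hit
6 → fault, evict 7, frames [1, 3, 6]
Page faults: 7.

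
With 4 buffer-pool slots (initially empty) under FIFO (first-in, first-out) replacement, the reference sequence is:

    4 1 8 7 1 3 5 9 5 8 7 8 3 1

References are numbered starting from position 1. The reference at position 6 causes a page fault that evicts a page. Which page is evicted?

pos 1: 4 → fault, frames {4}
pos 2: 1 → fault, frames {4,1}
pos 3: 8 → fault, frames {4,1,8}
pos 4: 7 → fault, frames {4,1,8,7}
pos 5: 1 → hit
pos 6: 3 → fault, evict 4, frames {1,8,7,3}
At position 6, page 4 is evicted.

4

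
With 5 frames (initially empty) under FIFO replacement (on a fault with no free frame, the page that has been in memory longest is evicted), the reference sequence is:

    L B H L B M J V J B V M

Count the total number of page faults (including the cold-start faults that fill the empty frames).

6

L: miss, frames {L}
B: miss, frames {L,B}
H: miss, frames {L,B,H}
L: hit
B: hit
M: miss, frames {L,B,H,M}
J: miss, frames {L,B,H,M,J}
V: miss, evict L, frames {B,H,M,J,V}
J: hit
B: hit
V: hit
M: hit
Page faults: 6.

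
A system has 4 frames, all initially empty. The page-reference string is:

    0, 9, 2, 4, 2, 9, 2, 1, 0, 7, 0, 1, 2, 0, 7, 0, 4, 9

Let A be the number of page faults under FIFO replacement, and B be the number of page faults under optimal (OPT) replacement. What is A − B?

2

Under FIFO: F F F F . . . F F F . . F . . . F F → 10 faults.
Under OPT: F F F F . . . F . F . . . . . . F F → 8 faults.
A − B = 10 − 8 = 2.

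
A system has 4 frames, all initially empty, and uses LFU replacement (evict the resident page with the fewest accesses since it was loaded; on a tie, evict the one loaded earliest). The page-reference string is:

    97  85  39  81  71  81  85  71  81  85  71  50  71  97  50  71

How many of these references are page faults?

97 → fault, frames (97)
85 → fault, frames (97 85)
39 → fault, frames (97 85 39)
81 → fault, frames (97 85 39 81)
71 → fault, evict 97, frames (85 39 81 71)
81 → hit
85 → hit
71 → hit
81 → hit
85 → hit
71 → hit
50 → fault, evict 39, frames (85 81 71 50)
71 → hit
97 → fault, evict 50, frames (85 81 71 97)
50 → fault, evict 97, frames (85 81 71 50)
71 → hit
Page faults: 8.

8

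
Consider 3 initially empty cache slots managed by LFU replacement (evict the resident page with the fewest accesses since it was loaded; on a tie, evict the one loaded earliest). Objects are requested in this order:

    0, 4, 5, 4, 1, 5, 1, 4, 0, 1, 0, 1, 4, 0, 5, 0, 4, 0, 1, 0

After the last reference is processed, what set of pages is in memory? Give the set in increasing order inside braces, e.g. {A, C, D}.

{0, 1, 4}

0: miss, frames (0)
4: miss, frames (0 4)
5: miss, frames (0 4 5)
4: hit
1: miss, evict 0, frames (4 5 1)
5: hit
1: hit
4: hit
0: miss, evict 5, frames (4 1 0)
1: hit
0: hit
1: hit
4: hit
0: hit
5: miss, evict 0, frames (4 1 5)
0: miss, evict 5, frames (4 1 0)
4: hit
0: hit
1: hit
0: hit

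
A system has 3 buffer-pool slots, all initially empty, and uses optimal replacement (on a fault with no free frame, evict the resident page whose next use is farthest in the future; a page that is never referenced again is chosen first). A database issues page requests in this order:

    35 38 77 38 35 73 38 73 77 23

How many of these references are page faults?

35 → fault, frames {35}
38 → fault, frames {35,38}
77 → fault, frames {35,38,77}
38 → hit
35 → hit
73 → fault, evict 35, frames {38,77,73}
38 → hit
73 → hit
77 → hit
23 → fault, evict 73, frames {38,77,23}
Page faults: 5.

5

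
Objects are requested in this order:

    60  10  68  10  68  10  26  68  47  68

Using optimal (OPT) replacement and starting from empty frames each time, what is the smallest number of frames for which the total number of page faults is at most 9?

f=1: 10 faults
f=2: 5 faults
f=3: 5 faults
f=4: 5 faults
f=5: 5 faults
Smallest f with faults ≤ 9 is 2.

2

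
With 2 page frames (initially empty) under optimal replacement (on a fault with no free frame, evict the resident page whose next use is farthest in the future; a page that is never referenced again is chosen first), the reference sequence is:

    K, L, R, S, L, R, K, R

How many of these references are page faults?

6

K -> miss, frames {K}
L -> miss, frames {K,L}
R -> miss, evict K, frames {L,R}
S -> miss, evict R, frames {L,S}
L -> hit
R -> miss, evict S, frames {L,R}
K -> miss, evict L, frames {R,K}
R -> hit
Page faults: 6.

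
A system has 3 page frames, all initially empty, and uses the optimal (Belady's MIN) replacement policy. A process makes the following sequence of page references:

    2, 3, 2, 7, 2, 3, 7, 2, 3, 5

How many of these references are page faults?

4

2: miss, frames (2)
3: miss, frames (2 3)
2: hit
7: miss, frames (2 3 7)
2: hit
3: hit
7: hit
2: hit
3: hit
5: miss, evict 7, frames (2 3 5)
Page faults: 4.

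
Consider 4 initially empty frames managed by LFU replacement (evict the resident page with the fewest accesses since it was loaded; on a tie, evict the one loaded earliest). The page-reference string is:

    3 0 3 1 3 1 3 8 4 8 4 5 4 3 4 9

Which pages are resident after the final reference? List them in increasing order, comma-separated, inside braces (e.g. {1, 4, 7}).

3 -> fault, frames {3}
0 -> fault, frames {3,0}
3 -> hit
1 -> fault, frames {3,0,1}
3 -> hit
1 -> hit
3 -> hit
8 -> fault, frames {3,0,1,8}
4 -> fault, evict 0, frames {3,1,8,4}
8 -> hit
4 -> hit
5 -> fault, evict 1, frames {3,8,4,5}
4 -> hit
3 -> hit
4 -> hit
9 -> fault, evict 5, frames {3,8,4,9}

{3, 4, 8, 9}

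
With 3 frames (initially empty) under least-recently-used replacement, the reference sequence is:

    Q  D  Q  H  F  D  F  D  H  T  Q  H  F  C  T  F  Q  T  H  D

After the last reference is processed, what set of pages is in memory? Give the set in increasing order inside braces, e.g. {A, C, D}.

Q: miss, frames {Q}
D: miss, frames {Q,D}
Q: hit
H: miss, frames {D,Q,H}
F: miss, evict D, frames {Q,H,F}
D: miss, evict Q, frames {H,F,D}
F: hit
D: hit
H: hit
T: miss, evict F, frames {D,H,T}
Q: miss, evict D, frames {H,T,Q}
H: hit
F: miss, evict T, frames {Q,H,F}
C: miss, evict Q, frames {H,F,C}
T: miss, evict H, frames {F,C,T}
F: hit
Q: miss, evict C, frames {T,F,Q}
T: hit
H: miss, evict F, frames {Q,T,H}
D: miss, evict Q, frames {T,H,D}

{D, H, T}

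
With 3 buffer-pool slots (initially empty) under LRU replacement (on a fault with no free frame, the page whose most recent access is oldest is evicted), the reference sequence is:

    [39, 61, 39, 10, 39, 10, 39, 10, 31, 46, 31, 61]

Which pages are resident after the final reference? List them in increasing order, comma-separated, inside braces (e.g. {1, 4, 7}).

39 -> fault, frames (39)
61 -> fault, frames (39 61)
39 -> hit
10 -> fault, frames (61 39 10)
39 -> hit
10 -> hit
39 -> hit
10 -> hit
31 -> fault, evict 61, frames (39 10 31)
46 -> fault, evict 39, frames (10 31 46)
31 -> hit
61 -> fault, evict 10, frames (46 31 61)

{31, 46, 61}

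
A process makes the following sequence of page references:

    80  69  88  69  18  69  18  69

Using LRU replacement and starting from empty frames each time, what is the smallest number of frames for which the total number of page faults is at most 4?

2

f=1: 8 faults
f=2: 4 faults
f=3: 4 faults
f=4: 4 faults
Smallest f with faults ≤ 4 is 2.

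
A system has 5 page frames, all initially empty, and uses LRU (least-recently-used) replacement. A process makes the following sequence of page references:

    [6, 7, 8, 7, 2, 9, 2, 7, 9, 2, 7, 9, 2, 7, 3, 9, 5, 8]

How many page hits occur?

10

6 → miss, frames (6)
7 → miss, frames (6 7)
8 → miss, frames (6 7 8)
7 → hit
2 → miss, frames (6 8 7 2)
9 → miss, frames (6 8 7 2 9)
2 → hit
7 → hit
9 → hit
2 → hit
7 → hit
9 → hit
2 → hit
7 → hit
3 → miss, evict 6, frames (8 9 2 7 3)
9 → hit
5 → miss, evict 8, frames (2 7 3 9 5)
8 → miss, evict 2, frames (7 3 9 5 8)
Hits: 10.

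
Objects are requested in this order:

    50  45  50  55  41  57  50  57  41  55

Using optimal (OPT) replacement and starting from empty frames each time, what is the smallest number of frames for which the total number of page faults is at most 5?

f=1: 10 faults
f=2: 7 faults
f=3: 6 faults
f=4: 5 faults
f=5: 5 faults
Smallest f with faults ≤ 5 is 4.

4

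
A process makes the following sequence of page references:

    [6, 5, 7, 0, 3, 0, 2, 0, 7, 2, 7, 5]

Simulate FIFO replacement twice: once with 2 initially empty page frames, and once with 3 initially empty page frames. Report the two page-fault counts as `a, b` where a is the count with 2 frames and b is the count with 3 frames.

2 frames: F F F F F . F F F F . F → 10 faults.
3 frames: F F F F F . F . F . . F → 8 faults.
8 < 10: adding a frame reduced faults, as is typical.

10, 8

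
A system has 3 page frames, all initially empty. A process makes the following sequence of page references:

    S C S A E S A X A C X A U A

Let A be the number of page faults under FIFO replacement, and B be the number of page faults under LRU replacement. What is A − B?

2

Under FIFO: F F . F F F . F F F . . F . → 9 faults.
Under LRU: F F . F F . . F . F . . F . → 7 faults.
A − B = 9 − 7 = 2.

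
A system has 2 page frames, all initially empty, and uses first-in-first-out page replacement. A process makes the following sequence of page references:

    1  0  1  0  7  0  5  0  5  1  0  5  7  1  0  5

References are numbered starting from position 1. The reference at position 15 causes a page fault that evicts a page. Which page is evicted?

pos 1: 1: miss, frames (1)
pos 2: 0: miss, frames (1 0)
pos 3: 1: hit
pos 4: 0: hit
pos 5: 7: miss, evict 1, frames (0 7)
pos 6: 0: hit
pos 7: 5: miss, evict 0, frames (7 5)
pos 8: 0: miss, evict 7, frames (5 0)
pos 9: 5: hit
pos 10: 1: miss, evict 5, frames (0 1)
pos 11: 0: hit
pos 12: 5: miss, evict 0, frames (1 5)
pos 13: 7: miss, evict 1, frames (5 7)
pos 14: 1: miss, evict 5, frames (7 1)
pos 15: 0: miss, evict 7, frames (1 0)
At position 15, page 7 is evicted.

7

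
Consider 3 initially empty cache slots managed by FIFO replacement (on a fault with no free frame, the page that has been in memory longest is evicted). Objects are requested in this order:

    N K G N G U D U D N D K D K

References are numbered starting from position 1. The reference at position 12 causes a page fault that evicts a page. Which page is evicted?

pos 1: N -> miss, frames [N]
pos 2: K -> miss, frames [N, K]
pos 3: G -> miss, frames [N, K, G]
pos 4: N -> hit
pos 5: G -> hit
pos 6: U -> miss, evict N, frames [K, G, U]
pos 7: D -> miss, evict K, frames [G, U, D]
pos 8: U -> hit
pos 9: D -> hit
pos 10: N -> miss, evict G, frames [U, D, N]
pos 11: D -> hit
pos 12: K -> miss, evict U, frames [D, N, K]
At position 12, page U is evicted.

U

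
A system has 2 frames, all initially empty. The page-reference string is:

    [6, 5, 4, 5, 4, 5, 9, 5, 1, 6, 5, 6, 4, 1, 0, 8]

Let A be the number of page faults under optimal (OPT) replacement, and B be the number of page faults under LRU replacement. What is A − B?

Under OPT: F F F . . . F . F F . . F F F F → 10 faults.
Under LRU: F F F . . . F . F F F . F F F F → 11 faults.
A − B = 10 − 11 = -1.

-1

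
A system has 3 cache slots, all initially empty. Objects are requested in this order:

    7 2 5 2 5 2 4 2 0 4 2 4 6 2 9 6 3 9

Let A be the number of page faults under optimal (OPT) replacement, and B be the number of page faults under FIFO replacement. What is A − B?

-1

Under OPT: F F F . . . F . F . . . F . F . F . → 8 faults.
Under FIFO: F F F . . . F . F . F . F . F . F . → 9 faults.
A − B = 8 − 9 = -1.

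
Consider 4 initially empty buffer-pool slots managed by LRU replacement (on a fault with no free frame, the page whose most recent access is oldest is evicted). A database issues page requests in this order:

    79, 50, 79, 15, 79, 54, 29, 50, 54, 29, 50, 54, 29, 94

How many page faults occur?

79: fault, frames {79}
50: fault, frames {79,50}
79: hit
15: fault, frames {50,79,15}
79: hit
54: fault, frames {50,15,79,54}
29: fault, evict 50, frames {15,79,54,29}
50: fault, evict 15, frames {79,54,29,50}
54: hit
29: hit
50: hit
54: hit
29: hit
94: fault, evict 79, frames {50,54,29,94}
Page faults: 7.

7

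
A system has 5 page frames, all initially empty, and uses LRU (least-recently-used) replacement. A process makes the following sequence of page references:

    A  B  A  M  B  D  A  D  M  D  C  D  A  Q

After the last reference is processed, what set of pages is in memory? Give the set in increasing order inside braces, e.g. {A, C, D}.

A: fault, frames {A}
B: fault, frames {A,B}
A: hit
M: fault, frames {B,A,M}
B: hit
D: fault, frames {A,M,B,D}
A: hit
D: hit
M: hit
D: hit
C: fault, frames {B,A,M,D,C}
D: hit
A: hit
Q: fault, evict B, frames {M,C,D,A,Q}

{A, C, D, M, Q}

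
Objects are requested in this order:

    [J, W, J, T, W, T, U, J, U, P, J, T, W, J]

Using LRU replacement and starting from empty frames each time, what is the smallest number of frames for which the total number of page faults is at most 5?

5

f=1: 14 faults
f=2: 11 faults
f=3: 8 faults
f=4: 6 faults
f=5: 5 faults
Smallest f with faults ≤ 5 is 5.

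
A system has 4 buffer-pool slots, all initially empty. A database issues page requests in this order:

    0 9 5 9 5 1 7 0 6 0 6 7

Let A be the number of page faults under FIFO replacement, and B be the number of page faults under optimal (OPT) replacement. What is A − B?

Under FIFO: F F F . . F F F F . . . → 7 faults.
Under OPT: F F F . . F F . F . . . → 6 faults.
A − B = 7 − 6 = 1.

1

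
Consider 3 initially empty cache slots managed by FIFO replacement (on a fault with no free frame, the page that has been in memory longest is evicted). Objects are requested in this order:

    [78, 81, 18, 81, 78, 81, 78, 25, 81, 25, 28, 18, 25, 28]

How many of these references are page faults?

78 → fault, frames [78]
81 → fault, frames [78, 81]
18 → fault, frames [78, 81, 18]
81 → hit
78 → hit
81 → hit
78 → hit
25 → fault, evict 78, frames [81, 18, 25]
81 → hit
25 → hit
28 → fault, evict 81, frames [18, 25, 28]
18 → hit
25 → hit
28 → hit
Page faults: 5.

5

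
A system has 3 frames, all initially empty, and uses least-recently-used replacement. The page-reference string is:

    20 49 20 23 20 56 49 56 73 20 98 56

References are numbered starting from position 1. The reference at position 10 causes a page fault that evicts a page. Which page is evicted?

49

pos 1: 20 -> fault, frames (20)
pos 2: 49 -> fault, frames (20 49)
pos 3: 20 -> hit
pos 4: 23 -> fault, frames (49 20 23)
pos 5: 20 -> hit
pos 6: 56 -> fault, evict 49, frames (23 20 56)
pos 7: 49 -> fault, evict 23, frames (20 56 49)
pos 8: 56 -> hit
pos 9: 73 -> fault, evict 20, frames (49 56 73)
pos 10: 20 -> fault, evict 49, frames (56 73 20)
At position 10, page 49 is evicted.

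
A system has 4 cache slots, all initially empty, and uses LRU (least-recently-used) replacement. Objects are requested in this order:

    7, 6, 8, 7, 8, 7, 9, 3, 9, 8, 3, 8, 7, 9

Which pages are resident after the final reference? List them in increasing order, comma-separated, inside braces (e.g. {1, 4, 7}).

{3, 7, 8, 9}

7 -> fault, frames (7)
6 -> fault, frames (7 6)
8 -> fault, frames (7 6 8)
7 -> hit
8 -> hit
7 -> hit
9 -> fault, frames (6 8 7 9)
3 -> fault, evict 6, frames (8 7 9 3)
9 -> hit
8 -> hit
3 -> hit
8 -> hit
7 -> hit
9 -> hit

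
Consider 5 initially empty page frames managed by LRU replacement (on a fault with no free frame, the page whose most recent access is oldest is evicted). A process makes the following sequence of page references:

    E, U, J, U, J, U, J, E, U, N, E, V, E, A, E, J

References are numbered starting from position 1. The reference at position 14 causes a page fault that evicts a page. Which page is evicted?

pos 1: E: fault, frames (E)
pos 2: U: fault, frames (E U)
pos 3: J: fault, frames (E U J)
pos 4: U: hit
pos 5: J: hit
pos 6: U: hit
pos 7: J: hit
pos 8: E: hit
pos 9: U: hit
pos 10: N: fault, frames (J E U N)
pos 11: E: hit
pos 12: V: fault, frames (J U N E V)
pos 13: E: hit
pos 14: A: fault, evict J, frames (U N V E A)
At position 14, page J is evicted.

J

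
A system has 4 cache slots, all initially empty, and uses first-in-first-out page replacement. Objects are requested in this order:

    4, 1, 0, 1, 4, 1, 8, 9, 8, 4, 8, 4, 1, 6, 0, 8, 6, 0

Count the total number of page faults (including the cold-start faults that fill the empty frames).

4 -> fault, frames [4]
1 -> fault, frames [4, 1]
0 -> fault, frames [4, 1, 0]
1 -> hit
4 -> hit
1 -> hit
8 -> fault, frames [4, 1, 0, 8]
9 -> fault, evict 4, frames [1, 0, 8, 9]
8 -> hit
4 -> fault, evict 1, frames [0, 8, 9, 4]
8 -> hit
4 -> hit
1 -> fault, evict 0, frames [8, 9, 4, 1]
6 -> fault, evict 8, frames [9, 4, 1, 6]
0 -> fault, evict 9, frames [4, 1, 6, 0]
8 -> fault, evict 4, frames [1, 6, 0, 8]
6 -> hit
0 -> hit
Page faults: 10.

10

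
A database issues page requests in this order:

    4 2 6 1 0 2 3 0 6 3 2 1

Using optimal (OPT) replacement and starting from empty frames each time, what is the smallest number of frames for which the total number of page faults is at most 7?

4

f=1: 12 faults
f=2: 9 faults
f=3: 8 faults
f=4: 7 faults
f=5: 6 faults
f=6: 6 faults
Smallest f with faults ≤ 7 is 4.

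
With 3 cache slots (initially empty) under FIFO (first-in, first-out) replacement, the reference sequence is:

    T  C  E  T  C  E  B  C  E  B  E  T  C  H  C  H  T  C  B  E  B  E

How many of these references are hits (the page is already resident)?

T: miss, frames {T}
C: miss, frames {T,C}
E: miss, frames {T,C,E}
T: hit
C: hit
E: hit
B: miss, evict T, frames {C,E,B}
C: hit
E: hit
B: hit
E: hit
T: miss, evict C, frames {E,B,T}
C: miss, evict E, frames {B,T,C}
H: miss, evict B, frames {T,C,H}
C: hit
H: hit
T: hit
C: hit
B: miss, evict T, frames {C,H,B}
E: miss, evict C, frames {H,B,E}
B: hit
E: hit
Hits: 13.

13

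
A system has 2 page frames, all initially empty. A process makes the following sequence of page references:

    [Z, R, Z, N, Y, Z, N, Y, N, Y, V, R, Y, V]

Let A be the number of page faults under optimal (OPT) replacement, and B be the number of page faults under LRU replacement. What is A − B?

-3

Under OPT: F F . F F . F . . . F F . F → 8 faults.
Under LRU: F F . F F F F F . . F F F F → 11 faults.
A − B = 8 − 11 = -3.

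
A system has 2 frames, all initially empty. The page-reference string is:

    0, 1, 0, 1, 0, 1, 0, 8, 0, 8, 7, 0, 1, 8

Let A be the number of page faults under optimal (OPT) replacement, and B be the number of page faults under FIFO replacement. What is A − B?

Under OPT: F F . . . . . F . . F . F F → 6 faults.
Under FIFO: F F . . . . . F F . F . F F → 7 faults.
A − B = 6 − 7 = -1.

-1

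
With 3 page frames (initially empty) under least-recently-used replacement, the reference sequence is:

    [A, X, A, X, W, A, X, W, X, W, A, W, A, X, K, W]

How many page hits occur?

A → fault, frames [A]
X → fault, frames [A, X]
A → hit
X → hit
W → fault, frames [A, X, W]
A → hit
X → hit
W → hit
X → hit
W → hit
A → hit
W → hit
A → hit
X → hit
K → fault, evict W, frames [A, X, K]
W → fault, evict A, frames [X, K, W]
Hits: 11.

11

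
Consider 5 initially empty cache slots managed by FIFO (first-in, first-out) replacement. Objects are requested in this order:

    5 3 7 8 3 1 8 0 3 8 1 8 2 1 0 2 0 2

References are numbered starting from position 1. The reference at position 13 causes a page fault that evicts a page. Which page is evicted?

3

pos 1: 5 → fault, frames [5]
pos 2: 3 → fault, frames [5, 3]
pos 3: 7 → fault, frames [5, 3, 7]
pos 4: 8 → fault, frames [5, 3, 7, 8]
pos 5: 3 → hit
pos 6: 1 → fault, frames [5, 3, 7, 8, 1]
pos 7: 8 → hit
pos 8: 0 → fault, evict 5, frames [3, 7, 8, 1, 0]
pos 9: 3 → hit
pos 10: 8 → hit
pos 11: 1 → hit
pos 12: 8 → hit
pos 13: 2 → fault, evict 3, frames [7, 8, 1, 0, 2]
At position 13, page 3 is evicted.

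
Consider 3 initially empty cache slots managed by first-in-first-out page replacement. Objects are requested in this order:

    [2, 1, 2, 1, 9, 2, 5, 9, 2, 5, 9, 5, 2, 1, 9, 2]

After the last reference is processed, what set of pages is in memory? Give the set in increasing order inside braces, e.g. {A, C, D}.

2 → fault, frames (2)
1 → fault, frames (2 1)
2 → hit
1 → hit
9 → fault, frames (2 1 9)
2 → hit
5 → fault, evict 2, frames (1 9 5)
9 → hit
2 → fault, evict 1, frames (9 5 2)
5 → hit
9 → hit
5 → hit
2 → hit
1 → fault, evict 9, frames (5 2 1)
9 → fault, evict 5, frames (2 1 9)
2 → hit

{1, 2, 9}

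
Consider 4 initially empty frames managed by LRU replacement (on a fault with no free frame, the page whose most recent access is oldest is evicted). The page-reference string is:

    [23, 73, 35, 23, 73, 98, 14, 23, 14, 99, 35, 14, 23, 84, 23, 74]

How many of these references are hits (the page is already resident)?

23: fault, frames {23}
73: fault, frames {23,73}
35: fault, frames {23,73,35}
23: hit
73: hit
98: fault, frames {35,23,73,98}
14: fault, evict 35, frames {23,73,98,14}
23: hit
14: hit
99: fault, evict 73, frames {98,23,14,99}
35: fault, evict 98, frames {23,14,99,35}
14: hit
23: hit
84: fault, evict 99, frames {35,14,23,84}
23: hit
74: fault, evict 35, frames {14,84,23,74}
Hits: 7.

7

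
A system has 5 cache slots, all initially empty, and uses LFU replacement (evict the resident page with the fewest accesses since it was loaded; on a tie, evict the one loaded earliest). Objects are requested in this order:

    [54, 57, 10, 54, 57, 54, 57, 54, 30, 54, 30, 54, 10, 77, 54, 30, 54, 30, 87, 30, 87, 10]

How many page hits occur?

54: fault, frames [54]
57: fault, frames [54, 57]
10: fault, frames [54, 57, 10]
54: hit
57: hit
54: hit
57: hit
54: hit
30: fault, frames [54, 57, 10, 30]
54: hit
30: hit
54: hit
10: hit
77: fault, frames [54, 57, 10, 30, 77]
54: hit
30: hit
54: hit
30: hit
87: fault, evict 77, frames [54, 57, 10, 30, 87]
30: hit
87: hit
10: hit
Hits: 16.

16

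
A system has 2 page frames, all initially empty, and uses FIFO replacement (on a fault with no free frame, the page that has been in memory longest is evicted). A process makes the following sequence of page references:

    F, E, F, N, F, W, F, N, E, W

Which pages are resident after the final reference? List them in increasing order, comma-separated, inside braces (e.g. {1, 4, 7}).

F → miss, frames {F}
E → miss, frames {F,E}
F → hit
N → miss, evict F, frames {E,N}
F → miss, evict E, frames {N,F}
W → miss, evict N, frames {F,W}
F → hit
N → miss, evict F, frames {W,N}
E → miss, evict W, frames {N,E}
W → miss, evict N, frames {E,W}

{E, W}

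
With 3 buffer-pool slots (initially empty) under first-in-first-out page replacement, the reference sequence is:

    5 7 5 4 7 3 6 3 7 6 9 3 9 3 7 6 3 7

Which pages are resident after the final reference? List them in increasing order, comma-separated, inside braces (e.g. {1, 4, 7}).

5 -> miss, frames [5]
7 -> miss, frames [5, 7]
5 -> hit
4 -> miss, frames [5, 7, 4]
7 -> hit
3 -> miss, evict 5, frames [7, 4, 3]
6 -> miss, evict 7, frames [4, 3, 6]
3 -> hit
7 -> miss, evict 4, frames [3, 6, 7]
6 -> hit
9 -> miss, evict 3, frames [6, 7, 9]
3 -> miss, evict 6, frames [7, 9, 3]
9 -> hit
3 -> hit
7 -> hit
6 -> miss, evict 7, frames [9, 3, 6]
3 -> hit
7 -> miss, evict 9, frames [3, 6, 7]

{3, 6, 7}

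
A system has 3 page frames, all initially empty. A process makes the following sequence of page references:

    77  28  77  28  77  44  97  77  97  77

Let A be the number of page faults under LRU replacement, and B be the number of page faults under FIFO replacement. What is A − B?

-1

Under LRU: F F . . . F F . . . → 4 faults.
Under FIFO: F F . . . F F F . . → 5 faults.
A − B = 4 − 5 = -1.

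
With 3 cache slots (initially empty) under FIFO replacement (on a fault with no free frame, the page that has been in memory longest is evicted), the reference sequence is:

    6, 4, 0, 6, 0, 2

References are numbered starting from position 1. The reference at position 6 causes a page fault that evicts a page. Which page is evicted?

pos 1: 6 → fault, frames [6]
pos 2: 4 → fault, frames [6, 4]
pos 3: 0 → fault, frames [6, 4, 0]
pos 4: 6 → hit
pos 5: 0 → hit
pos 6: 2 → fault, evict 6, frames [4, 0, 2]
At position 6, page 6 is evicted.

6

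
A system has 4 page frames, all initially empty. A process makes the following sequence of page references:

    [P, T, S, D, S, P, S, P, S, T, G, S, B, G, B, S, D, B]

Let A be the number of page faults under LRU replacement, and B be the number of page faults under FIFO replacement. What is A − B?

Under LRU: F F F F . . . . . . F . F . . . F . → 7 faults.
Under FIFO: F F F F . . . . . . F . F . . . . . → 6 faults.
A − B = 7 − 6 = 1.

1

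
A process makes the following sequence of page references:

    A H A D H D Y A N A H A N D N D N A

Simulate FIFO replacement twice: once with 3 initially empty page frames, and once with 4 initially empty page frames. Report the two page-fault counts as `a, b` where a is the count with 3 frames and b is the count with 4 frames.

3 frames: F F . F . . F F F . F . . F . . . F → 9 faults.
4 frames: F F . F . . F . F F F . . F . . . . → 8 faults.
8 < 9: adding a frame reduced faults, as is typical.

9, 8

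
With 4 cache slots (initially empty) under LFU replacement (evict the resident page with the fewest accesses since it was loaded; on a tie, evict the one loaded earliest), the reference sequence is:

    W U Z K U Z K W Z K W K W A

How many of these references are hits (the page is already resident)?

9

W -> fault, frames {W}
U -> fault, frames {W,U}
Z -> fault, frames {W,U,Z}
K -> fault, frames {W,U,Z,K}
U -> hit
Z -> hit
K -> hit
W -> hit
Z -> hit
K -> hit
W -> hit
K -> hit
W -> hit
A -> fault, evict U, frames {W,Z,K,A}
Hits: 9.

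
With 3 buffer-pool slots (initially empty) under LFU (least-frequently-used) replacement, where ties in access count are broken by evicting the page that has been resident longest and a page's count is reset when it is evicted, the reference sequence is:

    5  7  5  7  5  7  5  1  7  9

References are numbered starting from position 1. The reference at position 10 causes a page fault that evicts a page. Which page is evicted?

1

pos 1: 5: fault, frames {5}
pos 2: 7: fault, frames {5,7}
pos 3: 5: hit
pos 4: 7: hit
pos 5: 5: hit
pos 6: 7: hit
pos 7: 5: hit
pos 8: 1: fault, frames {5,7,1}
pos 9: 7: hit
pos 10: 9: fault, evict 1, frames {5,7,9}
At position 10, page 1 is evicted.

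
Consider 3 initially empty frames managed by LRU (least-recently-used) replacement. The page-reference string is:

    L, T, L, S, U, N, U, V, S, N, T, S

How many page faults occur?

L: fault, frames [L]
T: fault, frames [L, T]
L: hit
S: fault, frames [T, L, S]
U: fault, evict T, frames [L, S, U]
N: fault, evict L, frames [S, U, N]
U: hit
V: fault, evict S, frames [N, U, V]
S: fault, evict N, frames [U, V, S]
N: fault, evict U, frames [V, S, N]
T: fault, evict V, frames [S, N, T]
S: hit
Page faults: 9.

9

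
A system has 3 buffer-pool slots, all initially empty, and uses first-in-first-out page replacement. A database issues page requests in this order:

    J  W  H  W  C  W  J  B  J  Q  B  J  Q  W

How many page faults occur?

J -> miss, frames [J]
W -> miss, frames [J, W]
H -> miss, frames [J, W, H]
W -> hit
C -> miss, evict J, frames [W, H, C]
W -> hit
J -> miss, evict W, frames [H, C, J]
B -> miss, evict H, frames [C, J, B]
J -> hit
Q -> miss, evict C, frames [J, B, Q]
B -> hit
J -> hit
Q -> hit
W -> miss, evict J, frames [B, Q, W]
Page faults: 8.

8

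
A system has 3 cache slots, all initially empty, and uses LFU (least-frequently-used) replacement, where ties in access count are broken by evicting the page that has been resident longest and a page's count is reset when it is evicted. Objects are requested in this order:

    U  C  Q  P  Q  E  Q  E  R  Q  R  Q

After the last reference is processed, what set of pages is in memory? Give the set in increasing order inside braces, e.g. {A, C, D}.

{E, Q, R}

U: miss, frames (U)
C: miss, frames (U C)
Q: miss, frames (U C Q)
P: miss, evict U, frames (C Q P)
Q: hit
E: miss, evict C, frames (Q P E)
Q: hit
E: hit
R: miss, evict P, frames (Q E R)
Q: hit
R: hit
Q: hit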